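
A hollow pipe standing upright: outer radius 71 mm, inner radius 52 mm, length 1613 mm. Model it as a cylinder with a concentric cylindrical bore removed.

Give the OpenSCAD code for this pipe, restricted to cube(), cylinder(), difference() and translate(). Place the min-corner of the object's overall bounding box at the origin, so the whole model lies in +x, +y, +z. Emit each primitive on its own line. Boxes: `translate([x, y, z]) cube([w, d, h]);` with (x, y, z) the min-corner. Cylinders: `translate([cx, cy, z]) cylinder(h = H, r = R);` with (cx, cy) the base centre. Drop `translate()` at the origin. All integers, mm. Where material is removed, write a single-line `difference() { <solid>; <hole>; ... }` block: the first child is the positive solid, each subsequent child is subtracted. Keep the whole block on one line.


difference() { translate([71, 71, 0]) cylinder(h = 1613, r = 71); translate([71, 71, 0]) cylinder(h = 1613, r = 52); }


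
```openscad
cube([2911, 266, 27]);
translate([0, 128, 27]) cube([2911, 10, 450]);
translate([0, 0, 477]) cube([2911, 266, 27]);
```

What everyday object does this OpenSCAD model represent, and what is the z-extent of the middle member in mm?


An I-beam. The web height is 450 mm.

Two wide flanges with a thin centred web — an I-beam. Overall 504 mm minus two 27 mm flanges gives a web of 504 − 2·27 = 450 mm.


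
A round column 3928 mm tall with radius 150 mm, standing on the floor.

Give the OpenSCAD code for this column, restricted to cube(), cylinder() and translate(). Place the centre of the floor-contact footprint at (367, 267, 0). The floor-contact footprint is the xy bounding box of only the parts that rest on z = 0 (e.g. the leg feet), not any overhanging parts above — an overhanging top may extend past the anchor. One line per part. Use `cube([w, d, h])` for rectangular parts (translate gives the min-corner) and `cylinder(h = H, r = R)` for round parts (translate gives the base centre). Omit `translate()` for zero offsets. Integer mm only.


translate([367, 267, 0]) cylinder(h = 3928, r = 150);


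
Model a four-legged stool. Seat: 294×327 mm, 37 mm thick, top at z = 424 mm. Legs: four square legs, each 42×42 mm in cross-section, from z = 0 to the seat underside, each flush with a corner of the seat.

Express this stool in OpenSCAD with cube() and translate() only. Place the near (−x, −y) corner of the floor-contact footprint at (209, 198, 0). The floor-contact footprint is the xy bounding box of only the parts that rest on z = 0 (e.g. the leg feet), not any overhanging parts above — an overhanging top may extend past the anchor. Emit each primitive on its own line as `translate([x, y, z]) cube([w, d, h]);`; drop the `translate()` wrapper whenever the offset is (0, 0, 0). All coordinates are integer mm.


translate([209, 198, 387]) cube([294, 327, 37]);
translate([209, 198, 0]) cube([42, 42, 387]);
translate([461, 198, 0]) cube([42, 42, 387]);
translate([209, 483, 0]) cube([42, 42, 387]);
translate([461, 483, 0]) cube([42, 42, 387]);


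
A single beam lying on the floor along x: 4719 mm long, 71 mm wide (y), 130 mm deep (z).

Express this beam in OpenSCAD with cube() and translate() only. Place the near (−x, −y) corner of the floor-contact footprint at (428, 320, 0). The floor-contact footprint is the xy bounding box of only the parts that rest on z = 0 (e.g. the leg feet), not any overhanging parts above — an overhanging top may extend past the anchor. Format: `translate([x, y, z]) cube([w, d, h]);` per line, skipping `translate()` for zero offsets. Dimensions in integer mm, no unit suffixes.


translate([428, 320, 0]) cube([4719, 71, 130]);


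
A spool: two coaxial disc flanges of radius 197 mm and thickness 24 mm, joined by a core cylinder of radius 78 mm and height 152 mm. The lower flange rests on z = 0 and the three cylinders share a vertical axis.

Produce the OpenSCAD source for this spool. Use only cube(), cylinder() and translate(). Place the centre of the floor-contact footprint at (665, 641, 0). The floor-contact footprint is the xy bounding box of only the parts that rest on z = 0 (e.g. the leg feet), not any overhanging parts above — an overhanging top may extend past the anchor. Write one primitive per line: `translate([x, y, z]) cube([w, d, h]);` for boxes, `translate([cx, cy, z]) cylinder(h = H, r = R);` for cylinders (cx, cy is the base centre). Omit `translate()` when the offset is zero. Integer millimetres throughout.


translate([665, 641, 0]) cylinder(h = 24, r = 197);
translate([665, 641, 24]) cylinder(h = 152, r = 78);
translate([665, 641, 176]) cylinder(h = 24, r = 197);


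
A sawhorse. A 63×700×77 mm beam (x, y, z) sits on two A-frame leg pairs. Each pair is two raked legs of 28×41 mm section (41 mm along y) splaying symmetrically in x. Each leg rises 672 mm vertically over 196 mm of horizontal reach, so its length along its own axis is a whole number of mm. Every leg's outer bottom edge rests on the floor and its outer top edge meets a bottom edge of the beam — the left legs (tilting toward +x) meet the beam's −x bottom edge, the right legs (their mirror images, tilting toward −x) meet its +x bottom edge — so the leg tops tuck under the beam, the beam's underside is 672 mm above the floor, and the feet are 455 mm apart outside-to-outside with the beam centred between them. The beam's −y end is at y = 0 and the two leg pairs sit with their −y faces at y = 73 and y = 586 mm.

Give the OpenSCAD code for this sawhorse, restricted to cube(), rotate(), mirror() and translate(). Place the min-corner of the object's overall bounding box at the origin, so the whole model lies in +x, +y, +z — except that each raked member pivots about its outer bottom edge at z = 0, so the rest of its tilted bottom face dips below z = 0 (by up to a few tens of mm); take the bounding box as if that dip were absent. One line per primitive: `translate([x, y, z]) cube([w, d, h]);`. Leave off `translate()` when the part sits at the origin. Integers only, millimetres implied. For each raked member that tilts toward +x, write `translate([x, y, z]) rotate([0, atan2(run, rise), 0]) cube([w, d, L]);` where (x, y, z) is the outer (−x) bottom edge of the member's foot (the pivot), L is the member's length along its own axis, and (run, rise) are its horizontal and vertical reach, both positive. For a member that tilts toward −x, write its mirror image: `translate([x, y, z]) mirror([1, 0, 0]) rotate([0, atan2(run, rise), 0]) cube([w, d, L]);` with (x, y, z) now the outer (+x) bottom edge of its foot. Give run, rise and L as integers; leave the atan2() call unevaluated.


// leg length = √(196² + 672²) = 700
// right-leg outer foot x = 2·196 + 63 = 455
// beam min-corner = (196, 0, 672)
translate([196, 0, 672]) cube([63, 700, 77]);
translate([0, 73, 0]) rotate([0, atan2(196, 672), 0]) cube([28, 41, 700]);
translate([455, 73, 0]) mirror([1, 0, 0]) rotate([0, atan2(196, 672), 0]) cube([28, 41, 700]);
translate([0, 586, 0]) rotate([0, atan2(196, 672), 0]) cube([28, 41, 700]);
translate([455, 586, 0]) mirror([1, 0, 0]) rotate([0, atan2(196, 672), 0]) cube([28, 41, 700]);


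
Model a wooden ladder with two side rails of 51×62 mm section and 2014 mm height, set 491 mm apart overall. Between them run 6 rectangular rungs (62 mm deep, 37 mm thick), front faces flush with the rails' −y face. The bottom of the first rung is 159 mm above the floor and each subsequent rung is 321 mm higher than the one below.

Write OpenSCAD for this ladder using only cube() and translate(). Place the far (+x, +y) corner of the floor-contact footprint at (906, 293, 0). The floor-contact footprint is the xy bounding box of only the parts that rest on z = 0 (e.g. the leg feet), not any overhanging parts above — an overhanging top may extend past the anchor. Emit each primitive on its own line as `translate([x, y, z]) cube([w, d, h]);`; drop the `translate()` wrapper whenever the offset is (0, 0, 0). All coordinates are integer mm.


translate([415, 231, 0]) cube([51, 62, 2014]);
translate([855, 231, 0]) cube([51, 62, 2014]);
translate([466, 231, 159]) cube([389, 62, 37]);
translate([466, 231, 480]) cube([389, 62, 37]);
translate([466, 231, 801]) cube([389, 62, 37]);
translate([466, 231, 1122]) cube([389, 62, 37]);
translate([466, 231, 1443]) cube([389, 62, 37]);
translate([466, 231, 1764]) cube([389, 62, 37]);


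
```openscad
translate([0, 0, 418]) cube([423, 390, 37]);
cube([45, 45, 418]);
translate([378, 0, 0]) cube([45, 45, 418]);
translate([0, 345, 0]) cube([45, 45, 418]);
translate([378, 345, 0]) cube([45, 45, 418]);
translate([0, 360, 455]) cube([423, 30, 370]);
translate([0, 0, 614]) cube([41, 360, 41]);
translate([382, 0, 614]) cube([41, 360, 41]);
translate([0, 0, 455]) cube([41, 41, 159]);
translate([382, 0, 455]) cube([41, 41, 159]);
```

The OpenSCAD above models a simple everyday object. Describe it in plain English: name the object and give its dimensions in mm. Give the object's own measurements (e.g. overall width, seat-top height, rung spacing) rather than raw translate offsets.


A chair. The seat is a 423×390×37 mm slab with its top at z = 455 mm, on four 45×45 mm corner legs (flush with the seat edges, standing on z = 0). A flat backrest 30 mm thick, 370 mm tall, spans the full seat width and rises from the seat top along its +y edge, rear face flush with the rear of the seat. Two armrests of 41×41 mm section run along each side from the seat's front edge to the front of the backrest, top faces 200 mm above the seat top and outer faces flush with the seat's x-edges; a 41×41 mm post under the front of each armrest stands on the seat at the front corner.


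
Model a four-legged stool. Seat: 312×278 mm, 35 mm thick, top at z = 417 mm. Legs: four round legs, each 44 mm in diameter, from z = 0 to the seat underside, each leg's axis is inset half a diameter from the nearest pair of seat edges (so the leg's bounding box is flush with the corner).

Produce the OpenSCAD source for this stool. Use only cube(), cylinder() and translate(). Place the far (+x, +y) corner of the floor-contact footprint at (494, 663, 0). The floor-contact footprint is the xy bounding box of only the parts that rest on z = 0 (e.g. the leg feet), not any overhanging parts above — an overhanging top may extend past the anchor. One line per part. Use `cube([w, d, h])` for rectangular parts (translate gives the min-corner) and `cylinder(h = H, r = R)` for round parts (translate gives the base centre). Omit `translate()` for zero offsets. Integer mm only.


translate([182, 385, 382]) cube([312, 278, 35]);
translate([204, 407, 0]) cylinder(h = 382, r = 22);
translate([472, 407, 0]) cylinder(h = 382, r = 22);
translate([204, 641, 0]) cylinder(h = 382, r = 22);
translate([472, 641, 0]) cylinder(h = 382, r = 22);


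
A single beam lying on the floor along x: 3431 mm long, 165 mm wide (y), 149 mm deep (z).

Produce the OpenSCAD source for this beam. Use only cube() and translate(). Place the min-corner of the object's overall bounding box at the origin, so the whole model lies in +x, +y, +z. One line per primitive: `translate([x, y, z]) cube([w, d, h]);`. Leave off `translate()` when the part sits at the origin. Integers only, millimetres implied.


cube([3431, 165, 149]);


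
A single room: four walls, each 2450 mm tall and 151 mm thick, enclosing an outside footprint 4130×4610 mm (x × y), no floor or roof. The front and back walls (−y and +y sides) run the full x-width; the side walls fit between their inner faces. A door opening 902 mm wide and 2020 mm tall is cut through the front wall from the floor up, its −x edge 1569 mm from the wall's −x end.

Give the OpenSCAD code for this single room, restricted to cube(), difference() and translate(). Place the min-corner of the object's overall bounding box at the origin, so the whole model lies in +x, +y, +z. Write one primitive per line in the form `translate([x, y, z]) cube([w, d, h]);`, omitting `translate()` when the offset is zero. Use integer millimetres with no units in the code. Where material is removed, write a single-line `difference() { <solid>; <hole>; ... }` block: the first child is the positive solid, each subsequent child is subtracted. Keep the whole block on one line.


difference() { cube([4130, 151, 2450]); translate([1569, 0, 0]) cube([902, 151, 2020]); }
translate([0, 4459, 0]) cube([4130, 151, 2450]);
translate([0, 151, 0]) cube([151, 4308, 2450]);
translate([3979, 151, 0]) cube([151, 4308, 2450]);


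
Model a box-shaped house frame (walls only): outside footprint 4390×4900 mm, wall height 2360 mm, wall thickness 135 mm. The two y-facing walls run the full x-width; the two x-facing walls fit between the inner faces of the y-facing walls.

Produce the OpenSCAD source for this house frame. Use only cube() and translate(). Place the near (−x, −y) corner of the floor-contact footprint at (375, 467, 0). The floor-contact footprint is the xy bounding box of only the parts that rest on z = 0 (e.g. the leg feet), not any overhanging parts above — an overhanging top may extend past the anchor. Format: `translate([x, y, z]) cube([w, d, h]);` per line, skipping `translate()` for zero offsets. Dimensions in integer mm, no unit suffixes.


translate([375, 467, 0]) cube([4390, 135, 2360]);
translate([375, 5232, 0]) cube([4390, 135, 2360]);
translate([375, 602, 0]) cube([135, 4630, 2360]);
translate([4630, 602, 0]) cube([135, 4630, 2360]);


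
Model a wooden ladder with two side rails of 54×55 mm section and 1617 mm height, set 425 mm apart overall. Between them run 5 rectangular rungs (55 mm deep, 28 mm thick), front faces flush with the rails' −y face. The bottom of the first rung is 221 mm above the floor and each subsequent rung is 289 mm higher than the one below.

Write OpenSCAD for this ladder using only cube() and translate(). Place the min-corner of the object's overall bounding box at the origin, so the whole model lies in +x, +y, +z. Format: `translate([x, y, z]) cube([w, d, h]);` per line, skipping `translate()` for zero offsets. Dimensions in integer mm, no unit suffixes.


cube([54, 55, 1617]);
translate([371, 0, 0]) cube([54, 55, 1617]);
translate([54, 0, 221]) cube([317, 55, 28]);
translate([54, 0, 510]) cube([317, 55, 28]);
translate([54, 0, 799]) cube([317, 55, 28]);
translate([54, 0, 1088]) cube([317, 55, 28]);
translate([54, 0, 1377]) cube([317, 55, 28]);


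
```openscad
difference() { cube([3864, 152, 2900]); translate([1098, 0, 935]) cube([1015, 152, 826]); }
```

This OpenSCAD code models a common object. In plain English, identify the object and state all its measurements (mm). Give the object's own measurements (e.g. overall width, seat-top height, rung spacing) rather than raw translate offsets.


A wall 3864 mm long (x), 152 mm thick (y), 2900 mm tall, with a rectangular window opening cut through it. The opening is 1015 mm wide and 826 mm tall; its sill is at z = 935 mm and its near (−x) edge is 1098 mm from the wall's −x end. The opening passes through the full wall thickness.


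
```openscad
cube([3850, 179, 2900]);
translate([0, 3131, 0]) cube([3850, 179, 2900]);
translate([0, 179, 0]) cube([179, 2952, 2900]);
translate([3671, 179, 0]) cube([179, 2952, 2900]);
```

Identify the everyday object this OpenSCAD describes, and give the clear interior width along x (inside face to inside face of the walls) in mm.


A house (or room) frame. The interior width is 3492 mm.

Four 2900 mm walls enclosing a rectangle with no floor or roof — a room or house frame. Outside width is 3850 mm and wall thickness is 179 mm, so the interior width is 3850 − 2 × 179 = 3492 mm.


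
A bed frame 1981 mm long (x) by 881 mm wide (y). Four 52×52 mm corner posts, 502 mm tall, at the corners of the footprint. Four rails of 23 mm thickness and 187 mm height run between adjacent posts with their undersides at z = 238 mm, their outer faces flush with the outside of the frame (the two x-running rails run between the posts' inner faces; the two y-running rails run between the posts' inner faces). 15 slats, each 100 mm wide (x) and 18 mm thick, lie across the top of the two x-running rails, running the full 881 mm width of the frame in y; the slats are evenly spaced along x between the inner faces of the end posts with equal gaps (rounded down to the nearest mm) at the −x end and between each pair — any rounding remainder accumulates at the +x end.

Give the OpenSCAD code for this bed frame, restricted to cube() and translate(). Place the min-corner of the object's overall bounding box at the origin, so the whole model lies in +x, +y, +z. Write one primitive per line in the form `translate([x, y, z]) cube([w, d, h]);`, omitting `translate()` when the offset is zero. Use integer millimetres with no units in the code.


cube([52, 52, 502]);
translate([0, 829, 0]) cube([52, 52, 502]);
translate([1929, 0, 0]) cube([52, 52, 502]);
translate([1929, 829, 0]) cube([52, 52, 502]);
translate([52, 0, 238]) cube([1877, 23, 187]);
translate([52, 858, 238]) cube([1877, 23, 187]);
translate([0, 52, 238]) cube([23, 777, 187]);
translate([1958, 52, 238]) cube([23, 777, 187]);
translate([75, 0, 425]) cube([100, 881, 18]);
translate([198, 0, 425]) cube([100, 881, 18]);
translate([321, 0, 425]) cube([100, 881, 18]);
translate([444, 0, 425]) cube([100, 881, 18]);
translate([567, 0, 425]) cube([100, 881, 18]);
translate([690, 0, 425]) cube([100, 881, 18]);
translate([813, 0, 425]) cube([100, 881, 18]);
translate([936, 0, 425]) cube([100, 881, 18]);
translate([1059, 0, 425]) cube([100, 881, 18]);
translate([1182, 0, 425]) cube([100, 881, 18]);
translate([1305, 0, 425]) cube([100, 881, 18]);
translate([1428, 0, 425]) cube([100, 881, 18]);
translate([1551, 0, 425]) cube([100, 881, 18]);
translate([1674, 0, 425]) cube([100, 881, 18]);
translate([1797, 0, 425]) cube([100, 881, 18]);


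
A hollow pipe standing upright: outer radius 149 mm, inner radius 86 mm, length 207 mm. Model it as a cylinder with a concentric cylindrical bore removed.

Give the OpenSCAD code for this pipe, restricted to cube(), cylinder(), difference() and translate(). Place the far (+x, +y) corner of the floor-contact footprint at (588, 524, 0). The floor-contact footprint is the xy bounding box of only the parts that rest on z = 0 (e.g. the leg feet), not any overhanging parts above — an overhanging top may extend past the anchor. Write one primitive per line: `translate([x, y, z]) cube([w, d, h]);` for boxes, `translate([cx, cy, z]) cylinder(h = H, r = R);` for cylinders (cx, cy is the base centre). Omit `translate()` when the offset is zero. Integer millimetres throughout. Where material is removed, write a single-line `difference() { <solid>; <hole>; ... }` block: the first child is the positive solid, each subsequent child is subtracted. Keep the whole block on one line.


difference() { translate([439, 375, 0]) cylinder(h = 207, r = 149); translate([439, 375, 0]) cylinder(h = 207, r = 86); }


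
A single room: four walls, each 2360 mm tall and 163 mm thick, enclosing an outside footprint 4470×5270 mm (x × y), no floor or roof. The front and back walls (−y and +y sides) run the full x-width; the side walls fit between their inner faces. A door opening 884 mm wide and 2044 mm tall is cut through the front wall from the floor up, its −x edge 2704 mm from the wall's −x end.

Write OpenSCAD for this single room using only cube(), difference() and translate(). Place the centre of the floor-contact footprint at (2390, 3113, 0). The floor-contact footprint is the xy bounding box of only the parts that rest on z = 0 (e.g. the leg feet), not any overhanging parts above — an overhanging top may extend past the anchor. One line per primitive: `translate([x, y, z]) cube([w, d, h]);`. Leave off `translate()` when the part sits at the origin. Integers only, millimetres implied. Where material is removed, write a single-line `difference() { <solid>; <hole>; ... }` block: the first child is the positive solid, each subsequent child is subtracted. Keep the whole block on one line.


difference() { translate([155, 478, 0]) cube([4470, 163, 2360]); translate([2859, 478, 0]) cube([884, 163, 2044]); }
translate([155, 5585, 0]) cube([4470, 163, 2360]);
translate([155, 641, 0]) cube([163, 4944, 2360]);
translate([4462, 641, 0]) cube([163, 4944, 2360]);


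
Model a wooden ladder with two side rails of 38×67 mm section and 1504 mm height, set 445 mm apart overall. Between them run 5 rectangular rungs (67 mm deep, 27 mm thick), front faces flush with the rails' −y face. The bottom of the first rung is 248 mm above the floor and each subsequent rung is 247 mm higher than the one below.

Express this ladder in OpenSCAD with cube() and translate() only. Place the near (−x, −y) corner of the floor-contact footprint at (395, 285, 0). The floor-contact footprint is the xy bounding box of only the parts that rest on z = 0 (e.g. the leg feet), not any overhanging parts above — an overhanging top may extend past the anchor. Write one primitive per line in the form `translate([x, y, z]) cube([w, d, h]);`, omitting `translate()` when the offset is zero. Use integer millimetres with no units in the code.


translate([395, 285, 0]) cube([38, 67, 1504]);
translate([802, 285, 0]) cube([38, 67, 1504]);
translate([433, 285, 248]) cube([369, 67, 27]);
translate([433, 285, 495]) cube([369, 67, 27]);
translate([433, 285, 742]) cube([369, 67, 27]);
translate([433, 285, 989]) cube([369, 67, 27]);
translate([433, 285, 1236]) cube([369, 67, 27]);


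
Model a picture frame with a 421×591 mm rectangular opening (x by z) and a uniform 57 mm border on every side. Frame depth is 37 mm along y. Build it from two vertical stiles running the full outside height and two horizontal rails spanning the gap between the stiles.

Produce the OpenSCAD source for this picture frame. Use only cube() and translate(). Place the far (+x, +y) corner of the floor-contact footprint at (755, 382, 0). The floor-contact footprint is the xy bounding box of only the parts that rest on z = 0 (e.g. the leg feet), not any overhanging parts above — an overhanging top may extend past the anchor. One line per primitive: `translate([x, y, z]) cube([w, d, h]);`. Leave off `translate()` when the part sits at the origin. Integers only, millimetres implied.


translate([220, 345, 0]) cube([57, 37, 705]);
translate([698, 345, 0]) cube([57, 37, 705]);
translate([277, 345, 0]) cube([421, 37, 57]);
translate([277, 345, 648]) cube([421, 37, 57]);


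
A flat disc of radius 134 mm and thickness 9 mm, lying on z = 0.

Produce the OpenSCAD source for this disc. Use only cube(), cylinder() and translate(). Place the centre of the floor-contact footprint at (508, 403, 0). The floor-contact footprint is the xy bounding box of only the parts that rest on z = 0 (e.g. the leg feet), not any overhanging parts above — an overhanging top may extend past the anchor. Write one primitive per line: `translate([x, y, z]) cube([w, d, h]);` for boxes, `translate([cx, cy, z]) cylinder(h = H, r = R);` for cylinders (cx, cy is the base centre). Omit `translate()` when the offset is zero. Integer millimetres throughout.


translate([508, 403, 0]) cylinder(h = 9, r = 134);


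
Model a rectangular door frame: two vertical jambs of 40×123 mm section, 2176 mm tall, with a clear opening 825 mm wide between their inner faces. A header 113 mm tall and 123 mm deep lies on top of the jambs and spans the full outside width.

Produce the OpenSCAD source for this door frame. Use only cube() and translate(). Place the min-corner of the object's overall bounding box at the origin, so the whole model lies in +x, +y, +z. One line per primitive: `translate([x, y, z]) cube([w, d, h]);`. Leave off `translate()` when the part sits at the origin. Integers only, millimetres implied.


cube([40, 123, 2176]);
translate([865, 0, 0]) cube([40, 123, 2176]);
translate([0, 0, 2176]) cube([905, 123, 113]);


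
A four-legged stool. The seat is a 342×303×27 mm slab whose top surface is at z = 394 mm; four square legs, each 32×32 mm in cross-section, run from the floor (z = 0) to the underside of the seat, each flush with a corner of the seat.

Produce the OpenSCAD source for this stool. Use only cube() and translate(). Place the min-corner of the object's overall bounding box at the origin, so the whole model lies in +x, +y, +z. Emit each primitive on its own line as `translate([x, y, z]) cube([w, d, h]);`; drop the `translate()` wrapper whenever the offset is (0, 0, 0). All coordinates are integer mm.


translate([0, 0, 367]) cube([342, 303, 27]);
cube([32, 32, 367]);
translate([310, 0, 0]) cube([32, 32, 367]);
translate([0, 271, 0]) cube([32, 32, 367]);
translate([310, 271, 0]) cube([32, 32, 367]);


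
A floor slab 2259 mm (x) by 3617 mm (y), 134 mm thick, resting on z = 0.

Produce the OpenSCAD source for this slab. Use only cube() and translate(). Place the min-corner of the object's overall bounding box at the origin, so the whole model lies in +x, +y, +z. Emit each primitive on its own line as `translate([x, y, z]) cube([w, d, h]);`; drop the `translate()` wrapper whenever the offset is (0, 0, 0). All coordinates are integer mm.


cube([2259, 3617, 134]);


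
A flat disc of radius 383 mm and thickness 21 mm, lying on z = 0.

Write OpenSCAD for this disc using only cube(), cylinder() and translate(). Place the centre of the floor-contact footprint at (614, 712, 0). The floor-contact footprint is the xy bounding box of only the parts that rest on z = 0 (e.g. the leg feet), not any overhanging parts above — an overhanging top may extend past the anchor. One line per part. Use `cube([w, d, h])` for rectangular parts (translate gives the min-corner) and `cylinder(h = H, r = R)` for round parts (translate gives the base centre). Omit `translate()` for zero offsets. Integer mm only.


translate([614, 712, 0]) cylinder(h = 21, r = 383);


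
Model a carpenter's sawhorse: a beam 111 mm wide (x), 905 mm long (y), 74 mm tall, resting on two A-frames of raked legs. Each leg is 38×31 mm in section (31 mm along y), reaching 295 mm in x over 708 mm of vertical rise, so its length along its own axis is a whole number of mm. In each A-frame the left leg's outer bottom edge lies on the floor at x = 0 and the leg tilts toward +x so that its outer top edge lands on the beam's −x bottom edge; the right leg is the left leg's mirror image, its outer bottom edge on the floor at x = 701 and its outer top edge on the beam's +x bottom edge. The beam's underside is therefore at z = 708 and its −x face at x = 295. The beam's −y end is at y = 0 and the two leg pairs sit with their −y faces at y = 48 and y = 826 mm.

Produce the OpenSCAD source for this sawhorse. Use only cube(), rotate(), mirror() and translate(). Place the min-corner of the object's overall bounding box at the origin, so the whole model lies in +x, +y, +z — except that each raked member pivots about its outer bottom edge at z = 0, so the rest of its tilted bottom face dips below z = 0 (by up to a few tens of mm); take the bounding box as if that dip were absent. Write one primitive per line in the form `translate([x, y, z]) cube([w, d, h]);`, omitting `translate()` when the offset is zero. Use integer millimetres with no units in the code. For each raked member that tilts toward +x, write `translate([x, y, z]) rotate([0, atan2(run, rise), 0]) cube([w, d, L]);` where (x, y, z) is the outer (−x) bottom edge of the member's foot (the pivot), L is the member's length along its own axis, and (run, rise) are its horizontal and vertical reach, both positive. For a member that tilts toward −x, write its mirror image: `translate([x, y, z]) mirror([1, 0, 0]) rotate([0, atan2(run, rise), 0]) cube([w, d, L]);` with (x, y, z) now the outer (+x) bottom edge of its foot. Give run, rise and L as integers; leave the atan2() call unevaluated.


translate([295, 0, 708]) cube([111, 905, 74]);
translate([0, 48, 0]) rotate([0, atan2(295, 708), 0]) cube([38, 31, 767]);
translate([701, 48, 0]) mirror([1, 0, 0]) rotate([0, atan2(295, 708), 0]) cube([38, 31, 767]);
translate([0, 826, 0]) rotate([0, atan2(295, 708), 0]) cube([38, 31, 767]);
translate([701, 826, 0]) mirror([1, 0, 0]) rotate([0, atan2(295, 708), 0]) cube([38, 31, 767]);


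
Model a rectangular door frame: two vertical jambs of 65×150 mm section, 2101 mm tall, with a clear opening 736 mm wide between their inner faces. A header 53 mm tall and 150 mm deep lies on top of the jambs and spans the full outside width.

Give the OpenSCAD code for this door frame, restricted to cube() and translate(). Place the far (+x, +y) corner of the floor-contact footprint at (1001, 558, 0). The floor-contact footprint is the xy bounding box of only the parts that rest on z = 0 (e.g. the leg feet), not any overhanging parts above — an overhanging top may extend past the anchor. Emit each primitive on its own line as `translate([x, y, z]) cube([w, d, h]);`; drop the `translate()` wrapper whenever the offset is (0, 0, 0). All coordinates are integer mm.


translate([135, 408, 0]) cube([65, 150, 2101]);
translate([936, 408, 0]) cube([65, 150, 2101]);
translate([135, 408, 2101]) cube([866, 150, 53]);


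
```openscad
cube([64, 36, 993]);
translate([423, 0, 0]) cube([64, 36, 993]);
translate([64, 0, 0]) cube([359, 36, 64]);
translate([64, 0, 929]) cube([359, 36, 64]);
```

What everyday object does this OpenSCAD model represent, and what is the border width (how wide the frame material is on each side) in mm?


A picture frame. The border width is 64 mm.

Four thin pieces enclosing a rectangular opening — a picture frame. The two full-height stiles are 993 mm tall; the top rail sits at z = 929 and is 64 mm tall, so the border above the opening is 993 − 929 = 64 mm, matching the stile x-width.


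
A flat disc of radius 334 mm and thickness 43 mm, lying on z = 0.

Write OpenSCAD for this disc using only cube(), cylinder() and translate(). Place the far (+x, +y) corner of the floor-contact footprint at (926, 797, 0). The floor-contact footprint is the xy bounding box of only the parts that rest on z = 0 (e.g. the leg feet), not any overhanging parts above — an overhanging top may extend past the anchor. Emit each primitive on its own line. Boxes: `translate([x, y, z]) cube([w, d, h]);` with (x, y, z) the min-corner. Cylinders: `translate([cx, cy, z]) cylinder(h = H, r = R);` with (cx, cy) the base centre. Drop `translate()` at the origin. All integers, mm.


translate([592, 463, 0]) cylinder(h = 43, r = 334);


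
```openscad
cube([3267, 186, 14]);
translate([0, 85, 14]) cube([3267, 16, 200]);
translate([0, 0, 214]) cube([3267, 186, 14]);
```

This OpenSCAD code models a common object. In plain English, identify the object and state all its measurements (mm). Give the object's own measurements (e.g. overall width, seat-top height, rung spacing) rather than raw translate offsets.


An I-beam lying along x, 3267 mm long. Overall section height 228 mm. Two flanges 186 mm wide (y) and 14 mm thick, one on the floor and one at the top; a web 16 mm thick runs between them, centred on the flange width.


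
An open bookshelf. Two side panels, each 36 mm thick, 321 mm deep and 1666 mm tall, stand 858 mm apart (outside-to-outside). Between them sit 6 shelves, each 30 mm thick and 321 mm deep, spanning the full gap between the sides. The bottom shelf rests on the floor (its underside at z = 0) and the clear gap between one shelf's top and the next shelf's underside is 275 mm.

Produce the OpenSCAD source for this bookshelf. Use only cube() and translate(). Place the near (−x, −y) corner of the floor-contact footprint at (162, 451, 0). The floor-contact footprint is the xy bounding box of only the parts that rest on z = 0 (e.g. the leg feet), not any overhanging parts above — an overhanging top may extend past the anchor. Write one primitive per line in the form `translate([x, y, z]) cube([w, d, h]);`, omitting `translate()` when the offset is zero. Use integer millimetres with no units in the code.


translate([162, 451, 0]) cube([36, 321, 1666]);
translate([984, 451, 0]) cube([36, 321, 1666]);
translate([198, 451, 0]) cube([786, 321, 30]);
translate([198, 451, 305]) cube([786, 321, 30]);
translate([198, 451, 610]) cube([786, 321, 30]);
translate([198, 451, 915]) cube([786, 321, 30]);
translate([198, 451, 1220]) cube([786, 321, 30]);
translate([198, 451, 1525]) cube([786, 321, 30]);


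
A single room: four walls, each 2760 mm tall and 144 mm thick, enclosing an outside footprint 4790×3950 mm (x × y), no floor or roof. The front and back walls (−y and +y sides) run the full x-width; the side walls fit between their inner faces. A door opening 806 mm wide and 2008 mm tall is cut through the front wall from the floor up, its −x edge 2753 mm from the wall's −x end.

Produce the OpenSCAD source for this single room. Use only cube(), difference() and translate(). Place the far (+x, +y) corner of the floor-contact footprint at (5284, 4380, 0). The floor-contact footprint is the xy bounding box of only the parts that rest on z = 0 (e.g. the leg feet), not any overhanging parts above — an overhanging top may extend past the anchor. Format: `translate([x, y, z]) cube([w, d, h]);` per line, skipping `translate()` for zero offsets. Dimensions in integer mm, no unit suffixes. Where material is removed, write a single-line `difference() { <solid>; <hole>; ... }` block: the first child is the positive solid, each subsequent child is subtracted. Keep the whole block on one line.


difference() { translate([494, 430, 0]) cube([4790, 144, 2760]); translate([3247, 430, 0]) cube([806, 144, 2008]); }
translate([494, 4236, 0]) cube([4790, 144, 2760]);
translate([494, 574, 0]) cube([144, 3662, 2760]);
translate([5140, 574, 0]) cube([144, 3662, 2760]);


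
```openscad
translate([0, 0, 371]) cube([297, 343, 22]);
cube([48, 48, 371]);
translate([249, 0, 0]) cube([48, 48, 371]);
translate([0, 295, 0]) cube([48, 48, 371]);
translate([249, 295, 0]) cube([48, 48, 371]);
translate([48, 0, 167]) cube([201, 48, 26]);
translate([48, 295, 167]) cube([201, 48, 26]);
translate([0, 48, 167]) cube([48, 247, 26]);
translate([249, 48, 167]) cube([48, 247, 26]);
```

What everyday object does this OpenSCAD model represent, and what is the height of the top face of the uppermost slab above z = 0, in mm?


A stool. The seat height is 393 mm.

A 297×343×22 slab at z = 371 on four corner posts — a stool. The seat top is 371 + 22 = 393 mm.


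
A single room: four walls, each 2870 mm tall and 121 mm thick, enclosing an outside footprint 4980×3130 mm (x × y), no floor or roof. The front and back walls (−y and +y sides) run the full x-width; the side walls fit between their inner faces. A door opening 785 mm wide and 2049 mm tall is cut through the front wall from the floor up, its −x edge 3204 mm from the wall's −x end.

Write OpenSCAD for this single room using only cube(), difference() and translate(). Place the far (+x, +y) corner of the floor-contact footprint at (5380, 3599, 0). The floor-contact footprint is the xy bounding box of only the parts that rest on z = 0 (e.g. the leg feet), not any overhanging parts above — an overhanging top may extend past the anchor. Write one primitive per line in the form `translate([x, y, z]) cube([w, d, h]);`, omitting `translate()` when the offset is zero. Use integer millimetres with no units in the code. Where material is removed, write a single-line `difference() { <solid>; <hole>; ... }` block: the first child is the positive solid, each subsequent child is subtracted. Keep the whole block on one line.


difference() { translate([400, 469, 0]) cube([4980, 121, 2870]); translate([3604, 469, 0]) cube([785, 121, 2049]); }
translate([400, 3478, 0]) cube([4980, 121, 2870]);
translate([400, 590, 0]) cube([121, 2888, 2870]);
translate([5259, 590, 0]) cube([121, 2888, 2870]);


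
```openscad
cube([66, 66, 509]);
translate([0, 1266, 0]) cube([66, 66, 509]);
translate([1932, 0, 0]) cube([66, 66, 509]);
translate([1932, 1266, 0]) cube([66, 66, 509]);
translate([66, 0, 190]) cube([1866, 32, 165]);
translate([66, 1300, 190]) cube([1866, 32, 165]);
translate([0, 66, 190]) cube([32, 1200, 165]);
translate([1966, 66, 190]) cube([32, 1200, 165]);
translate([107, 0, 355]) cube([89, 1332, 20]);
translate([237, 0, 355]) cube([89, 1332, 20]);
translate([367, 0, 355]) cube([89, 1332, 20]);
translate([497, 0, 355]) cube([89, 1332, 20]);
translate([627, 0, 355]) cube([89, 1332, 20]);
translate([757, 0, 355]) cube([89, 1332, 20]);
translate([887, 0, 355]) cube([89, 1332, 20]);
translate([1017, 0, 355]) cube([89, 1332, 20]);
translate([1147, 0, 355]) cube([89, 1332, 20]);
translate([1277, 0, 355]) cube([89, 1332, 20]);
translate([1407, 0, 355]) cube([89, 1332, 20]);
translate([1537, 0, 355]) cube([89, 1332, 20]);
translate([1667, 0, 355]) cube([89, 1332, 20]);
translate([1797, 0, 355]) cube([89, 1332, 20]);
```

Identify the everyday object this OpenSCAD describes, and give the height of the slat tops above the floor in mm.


A bed frame. The slat-top height is 375 mm.

Four posts, four rails, and a row of slats — a bed frame. Slats sit on the rails at z = 190 + 165 = 355; with slat thickness 20, the top is 375 mm.


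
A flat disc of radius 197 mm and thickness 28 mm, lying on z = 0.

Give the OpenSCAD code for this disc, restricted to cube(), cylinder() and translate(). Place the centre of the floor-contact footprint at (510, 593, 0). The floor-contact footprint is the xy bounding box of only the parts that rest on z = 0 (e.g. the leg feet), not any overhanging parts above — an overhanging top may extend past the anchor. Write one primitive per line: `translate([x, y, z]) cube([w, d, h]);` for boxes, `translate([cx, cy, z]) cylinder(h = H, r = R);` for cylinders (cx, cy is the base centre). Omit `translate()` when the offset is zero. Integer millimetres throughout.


translate([510, 593, 0]) cylinder(h = 28, r = 197);


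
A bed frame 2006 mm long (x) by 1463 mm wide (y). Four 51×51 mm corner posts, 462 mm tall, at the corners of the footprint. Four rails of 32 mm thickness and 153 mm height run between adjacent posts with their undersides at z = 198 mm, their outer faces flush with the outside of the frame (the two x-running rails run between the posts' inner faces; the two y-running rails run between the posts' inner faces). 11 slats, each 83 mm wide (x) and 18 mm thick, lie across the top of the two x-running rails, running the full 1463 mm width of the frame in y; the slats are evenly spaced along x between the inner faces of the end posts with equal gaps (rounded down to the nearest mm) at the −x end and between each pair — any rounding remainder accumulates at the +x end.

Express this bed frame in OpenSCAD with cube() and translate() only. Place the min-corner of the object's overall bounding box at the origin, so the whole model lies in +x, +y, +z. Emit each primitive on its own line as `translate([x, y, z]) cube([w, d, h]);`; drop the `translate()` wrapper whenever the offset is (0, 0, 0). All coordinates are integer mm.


cube([51, 51, 462]);
translate([0, 1412, 0]) cube([51, 51, 462]);
translate([1955, 0, 0]) cube([51, 51, 462]);
translate([1955, 1412, 0]) cube([51, 51, 462]);
translate([51, 0, 198]) cube([1904, 32, 153]);
translate([51, 1431, 198]) cube([1904, 32, 153]);
translate([0, 51, 198]) cube([32, 1361, 153]);
translate([1974, 51, 198]) cube([32, 1361, 153]);
translate([133, 0, 351]) cube([83, 1463, 18]);
translate([298, 0, 351]) cube([83, 1463, 18]);
translate([463, 0, 351]) cube([83, 1463, 18]);
translate([628, 0, 351]) cube([83, 1463, 18]);
translate([793, 0, 351]) cube([83, 1463, 18]);
translate([958, 0, 351]) cube([83, 1463, 18]);
translate([1123, 0, 351]) cube([83, 1463, 18]);
translate([1288, 0, 351]) cube([83, 1463, 18]);
translate([1453, 0, 351]) cube([83, 1463, 18]);
translate([1618, 0, 351]) cube([83, 1463, 18]);
translate([1783, 0, 351]) cube([83, 1463, 18]);


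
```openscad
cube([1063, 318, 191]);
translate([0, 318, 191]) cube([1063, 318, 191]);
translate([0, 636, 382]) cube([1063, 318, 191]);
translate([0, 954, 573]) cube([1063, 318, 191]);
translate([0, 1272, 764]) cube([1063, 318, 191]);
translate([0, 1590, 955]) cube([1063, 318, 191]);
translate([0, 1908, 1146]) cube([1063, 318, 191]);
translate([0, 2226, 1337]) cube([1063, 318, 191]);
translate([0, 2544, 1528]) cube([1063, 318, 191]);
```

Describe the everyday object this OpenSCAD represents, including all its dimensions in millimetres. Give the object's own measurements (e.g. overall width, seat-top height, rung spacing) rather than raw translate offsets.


A straight staircase of 9 solid steps. Each step is 1063 mm wide (x), 318 mm deep (y, the going) and 191 mm tall (the rise). The first step rests on the floor; each subsequent step sits one going further in +y and one rise higher in +z, directly behind and above the previous step with no overlap.
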